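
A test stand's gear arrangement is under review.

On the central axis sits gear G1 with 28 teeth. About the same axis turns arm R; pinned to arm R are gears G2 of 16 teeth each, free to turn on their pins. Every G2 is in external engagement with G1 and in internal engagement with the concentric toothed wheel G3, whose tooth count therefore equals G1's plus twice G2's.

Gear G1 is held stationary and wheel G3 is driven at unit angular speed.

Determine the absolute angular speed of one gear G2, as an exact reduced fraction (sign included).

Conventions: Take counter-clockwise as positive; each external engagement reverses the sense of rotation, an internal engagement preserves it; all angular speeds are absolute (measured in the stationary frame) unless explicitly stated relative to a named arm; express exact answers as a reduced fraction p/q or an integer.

topology: planetary set — G1 28T / G2 16T / G3 60T, arm = carrier (Willis)
ring teeth: 28 + 2·16 = 60
28(ω_sun−ω_arm) = −60(ω_ring−ω_arm),  ω_sun = 0, ω_ring = 1
28(0−ω_arm) = −60(1−ω_arm)  ⇒  88·ω_arm = 60  ⇒  ω_arm = 15/22
sun–planet mesh: 28·(0−15/22) = −16·(ω_p−ω_arm)  ⇒  ω_p−ω_arm = 105/88
ω_p = 15/22 + 105/88 = 15/8
exact speed ratio = 15/8

15/8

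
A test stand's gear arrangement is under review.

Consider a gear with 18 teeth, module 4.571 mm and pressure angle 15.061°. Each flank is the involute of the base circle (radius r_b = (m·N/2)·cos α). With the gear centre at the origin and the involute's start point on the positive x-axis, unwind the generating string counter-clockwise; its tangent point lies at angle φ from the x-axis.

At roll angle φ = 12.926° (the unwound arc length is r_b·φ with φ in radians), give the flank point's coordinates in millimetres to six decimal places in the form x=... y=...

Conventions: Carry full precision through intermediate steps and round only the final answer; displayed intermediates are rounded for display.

x=40.723980 y=0.151274

recognized (one wheel, involute flank): single-mesh tooth geometry, m = 4.571, N = 18
pitch radius r_p = m·N/2 = 4.571·18/2 = 41.139000
base radius r_b = r_p·cos α = 41.139000·cos 15.061° = 39.725864
roll angle φ = 12.926° = 0.22560126 rad
x = r_b·(cos φ + φ·sin φ) = 40.723980
y = r_b·(sin φ − φ·cos φ) = 0.151274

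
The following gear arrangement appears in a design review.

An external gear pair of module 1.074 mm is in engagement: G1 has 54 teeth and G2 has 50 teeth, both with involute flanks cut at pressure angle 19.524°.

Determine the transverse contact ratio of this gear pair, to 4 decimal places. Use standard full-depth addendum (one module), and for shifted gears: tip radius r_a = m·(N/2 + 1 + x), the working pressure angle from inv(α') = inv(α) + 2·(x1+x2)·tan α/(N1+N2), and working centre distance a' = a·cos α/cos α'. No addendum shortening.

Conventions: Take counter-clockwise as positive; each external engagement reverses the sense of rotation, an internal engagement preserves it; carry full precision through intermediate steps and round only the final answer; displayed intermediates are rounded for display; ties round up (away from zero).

topology: single-mesh involute geometry — m = 1.074, 54T/50T pair
base radii: r_b1 = 27.330661, r_b2 = 25.306168
tip radii: r_a1 = 30.072000, r_a2 = 27.924000
no profile shift: α' = α, a' = a
action lengths: √(r_a1²−r_b1²) = 12.544328, √(r_a2²−r_b2²) = 11.804561
base pitch p_b = π·m·cos α = 3.180067
CR = (12.544328 + 11.804561 − 55.848000·sin 19.52400°)/3.180067 = 1.787507
contact ratio ≈ 1.7875

1.7875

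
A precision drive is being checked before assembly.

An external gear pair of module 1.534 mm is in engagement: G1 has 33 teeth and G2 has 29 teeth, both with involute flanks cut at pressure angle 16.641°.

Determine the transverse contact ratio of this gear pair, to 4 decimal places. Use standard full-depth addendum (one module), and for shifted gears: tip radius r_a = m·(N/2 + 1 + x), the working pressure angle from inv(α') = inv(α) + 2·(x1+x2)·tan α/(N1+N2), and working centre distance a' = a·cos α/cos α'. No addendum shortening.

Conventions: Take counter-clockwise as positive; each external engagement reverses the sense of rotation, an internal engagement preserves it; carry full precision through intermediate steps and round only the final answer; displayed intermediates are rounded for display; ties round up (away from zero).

topology: single-mesh involute geometry — m = 1.534, 33T/29T pair
base radii: r_b1 = 24.250922, r_b2 = 21.311416
tip radii: r_a1 = 26.845000, r_a2 = 23.777000
no profile shift: α' = α, a' = a
action lengths: √(r_a1²−r_b1²) = 11.512897, √(r_a2²−r_b2²) = 10.543684
base pitch p_b = π·m·cos α = 4.617365
CR = (11.512897 + 10.543684 − 47.554000·sin 16.64100°)/4.617365 = 1.827525
contact ratio ≈ 1.8275

1.8275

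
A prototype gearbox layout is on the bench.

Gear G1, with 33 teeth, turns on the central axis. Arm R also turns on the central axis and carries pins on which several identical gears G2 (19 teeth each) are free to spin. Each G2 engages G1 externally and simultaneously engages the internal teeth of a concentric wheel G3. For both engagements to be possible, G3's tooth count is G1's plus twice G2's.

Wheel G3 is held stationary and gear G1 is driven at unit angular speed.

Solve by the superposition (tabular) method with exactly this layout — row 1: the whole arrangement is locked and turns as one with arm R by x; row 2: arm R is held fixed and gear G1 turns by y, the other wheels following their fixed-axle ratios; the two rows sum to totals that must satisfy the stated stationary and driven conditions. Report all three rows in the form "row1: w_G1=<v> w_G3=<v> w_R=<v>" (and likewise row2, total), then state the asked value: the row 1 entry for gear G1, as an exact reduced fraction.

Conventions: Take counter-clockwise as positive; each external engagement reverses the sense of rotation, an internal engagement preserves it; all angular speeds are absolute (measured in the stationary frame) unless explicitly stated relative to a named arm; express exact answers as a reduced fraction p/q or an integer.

topology: planetary set — G1 33T / G2 19T / G3 71T, arm = carrier (Willis)
row 1: whole set turns with the arm by x
row 2 — arm fixed, fixed-axis ratios: sun y, ring −(33/71)·y, arm 0
boundary: total ω_ring = x − (33/71)·y = 0 and total ω_sun = x + y = 1  ⇒  y = 71/104, x = 33/104
row 2 ring = −(33/71)·71/104 = -33/104
totals (row 1 + row 2): sun 33/104 + 71/104 = 1, ring 33/104 + (-33/104) = 0, arm 33/104 + 0 = 33/104
asked cell (row1, sun) = 33/104

row1: w_G1=33/104 w_G3=33/104 w_R=33/104
row2: w_G1=71/104 w_G3=-33/104 w_R=0
total: w_G1=1 w_G3=0 w_R=33/104
asked value: 33/104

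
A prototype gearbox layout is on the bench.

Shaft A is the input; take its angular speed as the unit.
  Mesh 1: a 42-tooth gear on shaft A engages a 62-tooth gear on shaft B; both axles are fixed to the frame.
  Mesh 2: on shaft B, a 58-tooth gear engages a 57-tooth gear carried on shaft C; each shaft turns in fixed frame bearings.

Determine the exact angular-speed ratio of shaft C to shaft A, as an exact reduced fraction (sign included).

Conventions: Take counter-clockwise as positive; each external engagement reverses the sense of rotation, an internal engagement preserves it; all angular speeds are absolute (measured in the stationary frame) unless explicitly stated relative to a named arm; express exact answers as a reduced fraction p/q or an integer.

class = fixed-axis compound train [2 meshes; 2 ratios multiply, 2 sense flips]
mesh 1 [42T→62T]: running ratio 21/31, sense −
mesh 2 [58T→57T]: running ratio 406/589, sense +
ω_out/ω_in = 406/589

406/589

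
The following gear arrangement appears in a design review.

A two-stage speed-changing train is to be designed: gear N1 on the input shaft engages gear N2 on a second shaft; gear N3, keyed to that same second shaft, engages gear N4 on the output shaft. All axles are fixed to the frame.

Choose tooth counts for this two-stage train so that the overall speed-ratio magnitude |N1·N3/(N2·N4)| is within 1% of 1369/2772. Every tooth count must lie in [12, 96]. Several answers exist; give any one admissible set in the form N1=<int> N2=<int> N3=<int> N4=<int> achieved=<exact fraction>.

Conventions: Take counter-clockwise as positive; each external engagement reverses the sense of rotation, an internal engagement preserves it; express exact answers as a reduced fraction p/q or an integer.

2-stage fixed-axis compound train for ratio 1369/2772
target = 1369/2772 in lowest terms: an exact hit needs N1·N3 = k·1369 and N2·N4 = k·2772 for one integer k, every count in [12, 96]; additionally prefer no 1:1 stage (N1 ≠ N2, N3 ≠ N4)
k = 1: N1·N3 = 1369 = 37·37, N2·N4 = 2772 = 33·84
achieved = 37·37/(33·84) = 1369/2772; |achieved − target| = 0 ≤ 1369/277200 ✓

N1=37 N2=33 N3=37 N4=84 achieved=1369/2772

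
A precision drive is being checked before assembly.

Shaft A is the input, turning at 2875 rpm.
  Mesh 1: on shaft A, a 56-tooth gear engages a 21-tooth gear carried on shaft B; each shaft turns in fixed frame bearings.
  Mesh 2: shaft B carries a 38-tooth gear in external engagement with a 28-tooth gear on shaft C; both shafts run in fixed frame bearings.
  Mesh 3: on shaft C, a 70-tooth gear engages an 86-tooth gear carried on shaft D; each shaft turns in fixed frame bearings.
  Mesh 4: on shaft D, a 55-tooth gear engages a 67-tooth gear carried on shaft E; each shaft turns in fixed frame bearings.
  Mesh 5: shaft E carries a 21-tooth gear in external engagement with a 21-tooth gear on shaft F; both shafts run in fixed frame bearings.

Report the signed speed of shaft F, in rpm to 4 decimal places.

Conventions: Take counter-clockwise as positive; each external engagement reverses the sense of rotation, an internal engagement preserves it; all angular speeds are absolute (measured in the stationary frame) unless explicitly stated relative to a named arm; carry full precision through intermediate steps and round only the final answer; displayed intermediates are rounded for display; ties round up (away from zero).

recognized (6 fixed axles, 5 meshes): fixed-axis compound train
mesh 1 [56T→21T]: ω = 2875.0000×56/21 = 7666.6667 rpm, sense flips to −
mesh 2 [38T→28T]: ω = 7666.6667×38/28 = 10404.7619 rpm, sense flips to +
mesh 3 [70T→86T]: ω = 10404.7619×70/86 = 8468.9922 rpm, sense flips to −
mesh 4 [55T→67T]: ω = 8468.9922×55/67 = 6952.1578 rpm, sense flips to +
mesh 5 [21T→21T]: ω = 6952.1578×21/21 = 6952.1578 rpm, sense flips to −
signed output speed = -6952.1578 rpm

-6952.1578 rpm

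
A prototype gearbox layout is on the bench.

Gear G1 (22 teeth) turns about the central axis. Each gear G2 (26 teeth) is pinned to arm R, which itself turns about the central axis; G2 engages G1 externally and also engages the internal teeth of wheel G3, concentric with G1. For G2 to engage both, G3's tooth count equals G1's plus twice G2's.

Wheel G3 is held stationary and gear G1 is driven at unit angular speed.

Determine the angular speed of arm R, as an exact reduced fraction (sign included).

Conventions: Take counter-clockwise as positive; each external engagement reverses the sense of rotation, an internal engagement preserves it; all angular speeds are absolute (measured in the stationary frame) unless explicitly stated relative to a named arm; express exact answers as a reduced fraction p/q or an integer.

11/48

topology: planetary set — G1 22T / G2 26T / G3 74T, arm = carrier (Willis)
ring teeth: 22 + 2·26 = 74
22(ω_sun−ω_arm) = −74(ω_ring−ω_arm),  ω_ring = 0, ω_sun = 1
22(1−ω_arm) = −74(0−ω_arm)  ⇒  96·ω_arm = 22  ⇒  ω_arm = 11/48
exact speed ratio = 11/48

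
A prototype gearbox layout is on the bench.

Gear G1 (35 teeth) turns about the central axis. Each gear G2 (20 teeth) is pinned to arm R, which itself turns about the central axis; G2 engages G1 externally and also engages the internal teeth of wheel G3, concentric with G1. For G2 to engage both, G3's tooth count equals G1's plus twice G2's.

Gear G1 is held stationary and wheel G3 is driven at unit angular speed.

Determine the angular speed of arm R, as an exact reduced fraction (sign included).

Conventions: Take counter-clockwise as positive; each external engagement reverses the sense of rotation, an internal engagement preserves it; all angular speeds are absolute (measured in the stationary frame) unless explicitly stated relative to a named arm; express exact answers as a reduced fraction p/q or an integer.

recognized (axles ride arm R): planetary set, 35/20/75 teeth
ring teeth: 35 + 2·20 = 75
35(ω_sun−ω_arm) = −75(ω_ring−ω_arm),  ω_sun = 0, ω_ring = 1
35(0−ω_arm) = −75(1−ω_arm)  ⇒  110·ω_arm = 75  ⇒  ω_arm = 15/22
exact speed ratio = 15/22

15/22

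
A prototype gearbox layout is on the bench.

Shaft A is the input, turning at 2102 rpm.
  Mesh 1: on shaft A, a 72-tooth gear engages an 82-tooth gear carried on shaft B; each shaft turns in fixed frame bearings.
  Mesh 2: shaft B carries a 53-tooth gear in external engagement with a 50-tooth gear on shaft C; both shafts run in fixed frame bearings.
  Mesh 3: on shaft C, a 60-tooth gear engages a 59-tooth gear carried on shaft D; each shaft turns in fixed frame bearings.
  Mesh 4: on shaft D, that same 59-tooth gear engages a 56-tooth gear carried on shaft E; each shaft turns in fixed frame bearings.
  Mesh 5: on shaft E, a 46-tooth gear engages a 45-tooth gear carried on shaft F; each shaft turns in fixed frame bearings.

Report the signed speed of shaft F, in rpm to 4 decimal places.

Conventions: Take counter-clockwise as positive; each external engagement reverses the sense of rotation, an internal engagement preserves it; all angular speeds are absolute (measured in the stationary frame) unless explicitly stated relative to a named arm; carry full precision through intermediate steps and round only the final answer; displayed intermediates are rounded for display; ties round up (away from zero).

topology: fixed-axis compound train — 5 meshes, A→F
mesh 1 [72T→82T]: ω = 2102.0000×72/82 = 1845.6585 rpm, sense flips to −
mesh 2 [53T→50T]: ω = 1845.6585×53/50 = 1956.3980 rpm, sense flips to +
mesh 3 [60T→59T]: ω = 1956.3980×60/59 = 1989.5573 rpm, sense flips to −
mesh 4 [59T→56T]: ω = 1989.5573×59/56 = 2096.1408 rpm, sense flips to +
mesh 5 [46T→45T]: ω = 2096.1408×46/45 = 2142.7217 rpm, sense flips to −
signed output speed = -2142.7217 rpm

-2142.7217 rpm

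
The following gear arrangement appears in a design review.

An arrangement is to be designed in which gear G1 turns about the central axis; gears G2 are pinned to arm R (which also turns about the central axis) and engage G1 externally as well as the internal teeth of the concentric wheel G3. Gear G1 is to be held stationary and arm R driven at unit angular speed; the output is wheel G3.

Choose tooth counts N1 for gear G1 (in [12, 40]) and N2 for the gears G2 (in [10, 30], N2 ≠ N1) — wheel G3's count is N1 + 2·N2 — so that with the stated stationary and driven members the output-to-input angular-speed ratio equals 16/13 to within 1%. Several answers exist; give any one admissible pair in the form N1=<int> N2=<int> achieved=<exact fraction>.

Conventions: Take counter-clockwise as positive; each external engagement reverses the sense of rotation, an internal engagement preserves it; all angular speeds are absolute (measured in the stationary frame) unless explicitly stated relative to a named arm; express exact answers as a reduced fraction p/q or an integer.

N1=12 N2=20 achieved=16/13

class = planetary set [ratio 16/13 wanted; Willis about the carrier]
Willis with ω_sun = 0: ω_ring/ω_arm = (N1+N3)/N3; set equal to 16/13  ⇒  N3/N1 = 1/(16/13 − 1) = 13/3
N3 = N1 + 2·N2  ⇒  N2/N1 = (N3/N1 − 1)/2 = (13/3 − 1)/2 = 5/3
smallest multiple with N1 ≥ 12 and N2 ≥ 10: k = 4  ⇒  N1 = 4·3 = 12, N2 = 4·5 = 20 (N1 ≤ 40, N2 ≤ 30, N2 ≠ N1 ✓), N3 = 12 + 2·20 = 52
check: (N1+N3)/N3 with N1 = 12, N3 = 52 gives 16/13; |achieved − target| = 0 ≤ 4/325 ✓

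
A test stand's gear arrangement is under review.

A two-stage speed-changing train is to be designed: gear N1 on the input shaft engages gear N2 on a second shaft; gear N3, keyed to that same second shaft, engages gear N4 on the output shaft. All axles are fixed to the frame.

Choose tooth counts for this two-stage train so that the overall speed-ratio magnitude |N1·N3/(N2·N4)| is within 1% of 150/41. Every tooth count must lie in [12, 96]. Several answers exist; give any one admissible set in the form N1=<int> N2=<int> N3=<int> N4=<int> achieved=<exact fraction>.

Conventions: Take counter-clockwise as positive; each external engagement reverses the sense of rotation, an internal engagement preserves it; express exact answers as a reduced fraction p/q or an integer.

design class (target 150/41): fixed-axis compound train
target = 150/41 in lowest terms: an exact hit needs N1·N3 = k·150 and N2·N4 = k·41 for one integer k, every count in [12, 96]; additionally prefer no 1:1 stage (N1 ≠ N2, N3 ≠ N4)
k = 1…11: no 1:1-free in-range split of k·150 and k·41 into factor pairs; take k = 12
k = 12: N1·N3 = 1800 = 20·90, N2·N4 = 492 = 12·41
achieved = 20·90/(12·41) = 150/41; |achieved − target| = 0 ≤ 3/82 ✓

N1=20 N2=12 N3=90 N4=41 achieved=150/41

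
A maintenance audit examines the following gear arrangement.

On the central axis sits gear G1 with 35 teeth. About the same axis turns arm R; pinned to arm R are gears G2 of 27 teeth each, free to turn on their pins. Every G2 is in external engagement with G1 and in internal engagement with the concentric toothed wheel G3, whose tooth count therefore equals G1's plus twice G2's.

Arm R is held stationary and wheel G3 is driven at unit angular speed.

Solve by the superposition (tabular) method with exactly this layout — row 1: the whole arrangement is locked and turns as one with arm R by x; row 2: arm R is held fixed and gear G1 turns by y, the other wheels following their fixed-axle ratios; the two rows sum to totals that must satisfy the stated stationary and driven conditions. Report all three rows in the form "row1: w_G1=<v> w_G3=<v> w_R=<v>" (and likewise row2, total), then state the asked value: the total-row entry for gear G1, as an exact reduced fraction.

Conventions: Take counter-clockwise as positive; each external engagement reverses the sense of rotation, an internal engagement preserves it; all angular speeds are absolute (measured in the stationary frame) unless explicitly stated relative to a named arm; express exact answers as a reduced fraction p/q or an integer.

class = planetary set [G3 = 35+2·27 = 89; Willis about the carrier]
superposition row 1 [locked train]: every member turns x
row 2: sun turns y, ring = −(35/89)·y, arm 0
boundary: total ω_arm = x = 0 and total ω_ring = x − (35/89)·y = 1  ⇒  y = -89/35, x = 0
row 2 ring = −(35/89)·(-89/35) = 1
totals (row 1 + row 2): sun 0 + (-89/35) = -89/35, ring 0 + 1 = 1, arm 0 + 0 = 0
asked cell (total, sun) = -89/35

row1: w_G1=0 w_G3=0 w_R=0
row2: w_G1=-89/35 w_G3=1 w_R=0
total: w_G1=-89/35 w_G3=1 w_R=0
asked value: -89/35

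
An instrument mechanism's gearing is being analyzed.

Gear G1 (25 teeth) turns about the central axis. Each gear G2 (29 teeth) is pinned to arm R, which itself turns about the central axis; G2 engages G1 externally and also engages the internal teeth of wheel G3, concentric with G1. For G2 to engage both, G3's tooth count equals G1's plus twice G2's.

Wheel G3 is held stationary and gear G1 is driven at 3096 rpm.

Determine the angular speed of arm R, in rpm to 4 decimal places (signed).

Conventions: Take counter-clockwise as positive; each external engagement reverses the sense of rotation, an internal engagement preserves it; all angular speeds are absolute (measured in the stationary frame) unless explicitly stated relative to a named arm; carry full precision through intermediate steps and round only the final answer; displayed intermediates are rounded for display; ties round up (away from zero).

+716.6667 rpm

recognized (axles ride arm R): planetary set, 25/29/83 teeth
normalise by the input: solve with ω_sun = 1, then scale by 3096 rpm
ring teeth: 25 + 2·29 = 83
25(ω_sun−ω_arm) = −83(ω_ring−ω_arm),  ω_ring = 0, ω_sun = 1
25(1−ω_arm) = −83(0−ω_arm)  ⇒  108·ω_arm = 25  ⇒  ω_arm = 25/108
scale: ω_arm = 25/108 × 3096 rpm = +716.6667 rpm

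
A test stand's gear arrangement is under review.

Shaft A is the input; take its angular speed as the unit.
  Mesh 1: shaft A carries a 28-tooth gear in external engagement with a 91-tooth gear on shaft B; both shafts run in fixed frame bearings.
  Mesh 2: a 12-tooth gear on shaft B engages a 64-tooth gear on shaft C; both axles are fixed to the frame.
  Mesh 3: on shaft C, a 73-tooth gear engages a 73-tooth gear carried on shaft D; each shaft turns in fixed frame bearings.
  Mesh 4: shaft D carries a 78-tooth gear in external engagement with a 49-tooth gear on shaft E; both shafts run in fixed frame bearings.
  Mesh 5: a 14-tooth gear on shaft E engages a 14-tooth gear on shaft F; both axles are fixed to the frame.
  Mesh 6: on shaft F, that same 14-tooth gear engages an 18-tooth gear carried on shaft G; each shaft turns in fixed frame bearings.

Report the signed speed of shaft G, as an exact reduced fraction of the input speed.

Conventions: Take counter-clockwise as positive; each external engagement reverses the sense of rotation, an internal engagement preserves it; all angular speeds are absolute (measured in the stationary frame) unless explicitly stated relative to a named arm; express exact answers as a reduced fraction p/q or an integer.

6-mesh fixed-axis compound train (all bearings frame-fixed)
mesh 1 [28T→91T]: |ω|/ω_in = 1×28/91 = 4/13, sense flips to −
mesh 2 [12T→64T]: |ω|/ω_in = (4/13)×12/64 = 3/52, sense flips to +
mesh 3 [73T→73T]: |ω|/ω_in = (3/52)×73/73 = 3/52, sense flips to −
mesh 4 [78T→49T]: |ω|/ω_in = (3/52)×78/49 = 9/98, sense flips to +
mesh 5 [14T→14T]: |ω|/ω_in = (9/98)×14/14 = 9/98, sense flips to −
mesh 6 [14T→18T]: |ω|/ω_in = (9/98)×14/18 = 1/14, sense flips to +
signed output speed (× input speed) = 1/14

1/14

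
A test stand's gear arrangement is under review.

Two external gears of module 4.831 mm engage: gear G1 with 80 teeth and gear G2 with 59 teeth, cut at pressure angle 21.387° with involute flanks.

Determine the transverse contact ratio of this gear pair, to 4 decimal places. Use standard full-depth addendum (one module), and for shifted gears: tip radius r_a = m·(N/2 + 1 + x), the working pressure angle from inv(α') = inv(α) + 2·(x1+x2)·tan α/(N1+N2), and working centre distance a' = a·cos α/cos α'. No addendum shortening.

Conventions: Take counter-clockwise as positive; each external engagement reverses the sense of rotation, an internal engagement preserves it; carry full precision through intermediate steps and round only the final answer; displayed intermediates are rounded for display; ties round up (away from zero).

class = single-mesh tooth geometry [involute pair 80T × 59T, m = 4.831]
base radii: r_b1 = 179.933219, r_b2 = 132.700749
tip radii: r_a1 = 198.071000, r_a2 = 147.345500
no profile shift: α' = α, a' = a
action lengths: √(r_a1²−r_b1²) = 82.801918, √(r_a2²−r_b2²) = 64.040671
base pitch p_b = π·m·cos α = 14.131922
CR = (82.801918 + 64.040671 − 335.754500·sin 21.38700°)/14.131922 = 1.726906
contact ratio ≈ 1.7269

1.7269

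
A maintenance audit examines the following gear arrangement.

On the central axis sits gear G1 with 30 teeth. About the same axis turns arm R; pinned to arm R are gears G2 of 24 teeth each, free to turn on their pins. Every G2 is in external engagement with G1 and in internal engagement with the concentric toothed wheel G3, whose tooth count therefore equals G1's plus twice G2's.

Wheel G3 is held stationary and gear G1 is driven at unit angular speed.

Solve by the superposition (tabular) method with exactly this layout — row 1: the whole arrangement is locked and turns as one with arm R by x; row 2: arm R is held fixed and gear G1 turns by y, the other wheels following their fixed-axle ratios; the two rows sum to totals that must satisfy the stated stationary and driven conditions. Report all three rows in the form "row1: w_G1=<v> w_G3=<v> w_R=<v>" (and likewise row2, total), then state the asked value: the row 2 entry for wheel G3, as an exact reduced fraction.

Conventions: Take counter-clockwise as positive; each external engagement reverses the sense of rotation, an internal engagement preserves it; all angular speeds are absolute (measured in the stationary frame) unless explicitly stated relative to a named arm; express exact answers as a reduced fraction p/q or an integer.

class = planetary set [G3 = 30+2·24 = 78; Willis about the carrier]
row 1: whole set turns with the arm by x
superposition row 2 [arm held]: sun y, ring −(30/78)·y, arm 0
boundary: total ω_ring = x − (30/78)·y = 0 and total ω_sun = x + y = 1  ⇒  y = 13/18, x = 5/18
row 2 ring = −(30/78)·13/18 = -5/18
totals (row 1 + row 2): sun 5/18 + 13/18 = 1, ring 5/18 + (-5/18) = 0, arm 5/18 + 0 = 5/18
asked cell (row2, ring) = -5/18

row1: w_G1=5/18 w_G3=5/18 w_R=5/18
row2: w_G1=13/18 w_G3=-5/18 w_R=0
total: w_G1=1 w_G3=0 w_R=5/18
asked value: -5/18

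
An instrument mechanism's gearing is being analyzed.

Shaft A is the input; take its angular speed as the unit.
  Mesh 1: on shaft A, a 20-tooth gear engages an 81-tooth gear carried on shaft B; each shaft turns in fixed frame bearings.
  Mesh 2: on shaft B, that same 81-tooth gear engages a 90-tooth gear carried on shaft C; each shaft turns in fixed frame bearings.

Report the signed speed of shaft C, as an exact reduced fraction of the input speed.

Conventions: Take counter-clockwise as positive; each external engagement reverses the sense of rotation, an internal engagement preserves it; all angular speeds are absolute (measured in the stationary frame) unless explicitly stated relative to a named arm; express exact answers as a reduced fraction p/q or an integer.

2-mesh fixed-axis compound train (all bearings frame-fixed)
mesh 1 [20T→81T]: |ω|/ω_in = 1×20/81 = 20/81, sense flips to −
mesh 2 [81T→90T]: |ω|/ω_in = (20/81)×81/90 = 2/9, sense flips to +
signed output speed (× input speed) = 2/9

2/9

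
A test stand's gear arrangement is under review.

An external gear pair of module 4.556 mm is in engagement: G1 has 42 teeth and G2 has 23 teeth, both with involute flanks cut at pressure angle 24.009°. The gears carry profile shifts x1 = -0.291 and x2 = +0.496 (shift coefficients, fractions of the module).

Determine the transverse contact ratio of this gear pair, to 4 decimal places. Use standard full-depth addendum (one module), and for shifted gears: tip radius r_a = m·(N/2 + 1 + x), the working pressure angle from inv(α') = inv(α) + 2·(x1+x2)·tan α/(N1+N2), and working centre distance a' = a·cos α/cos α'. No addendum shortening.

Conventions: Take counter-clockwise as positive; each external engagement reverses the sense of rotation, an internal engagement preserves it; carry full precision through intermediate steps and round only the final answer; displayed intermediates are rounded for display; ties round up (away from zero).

topology: single-mesh involute geometry — m = 4.556, 42T/23T pair
base radii: r_b1 = 87.398261, r_b2 = 47.860953
tip radii: r_a1 = 98.906204, r_a2 = 59.209776
inv(α') = inv(24.009°) + 2·(-0.291+0.496)·tan α/(42+23) = 0.02919037  ⇒  α' = 24.79118°
a' = a·cos α / cos α' = 148.0700·cos 24.009°/cos 24.79118° = 148.989814
action lengths: √(r_a1²−r_b1²) = 46.303143, √(r_a2²−r_b2²) = 34.858669
base pitch p_b = π·m·cos α = 13.074749
CR = (46.303143 + 34.858669 − 148.989814·sin 24.79118°)/13.074749 = 1.429361
contact ratio ≈ 1.4294

1.4294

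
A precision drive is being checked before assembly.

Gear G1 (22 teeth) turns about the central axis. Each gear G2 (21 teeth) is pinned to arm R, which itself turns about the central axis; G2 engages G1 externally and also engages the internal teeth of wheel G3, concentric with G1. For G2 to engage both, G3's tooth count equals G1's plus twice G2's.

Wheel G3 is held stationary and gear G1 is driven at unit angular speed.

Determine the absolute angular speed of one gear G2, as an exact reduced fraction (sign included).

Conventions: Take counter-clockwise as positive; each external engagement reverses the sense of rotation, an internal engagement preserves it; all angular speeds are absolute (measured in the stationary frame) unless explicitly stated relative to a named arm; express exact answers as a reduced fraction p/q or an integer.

planetary set (22T centre, 21T on arm, 64T internal) — Willis relation
ring teeth: 22 + 2·21 = 64
22(ω_sun−ω_arm) = −64(ω_ring−ω_arm),  ω_ring = 0, ω_sun = 1
22(1−ω_arm) = −64(0−ω_arm)  ⇒  86·ω_arm = 22  ⇒  ω_arm = 11/43
sun–planet mesh: 22·(1−11/43) = −21·(ω_p−ω_arm)  ⇒  ω_p−ω_arm = -704/903
ω_p = 11/43 − 704/903 = -11/21
exact speed ratio = -11/21

-11/21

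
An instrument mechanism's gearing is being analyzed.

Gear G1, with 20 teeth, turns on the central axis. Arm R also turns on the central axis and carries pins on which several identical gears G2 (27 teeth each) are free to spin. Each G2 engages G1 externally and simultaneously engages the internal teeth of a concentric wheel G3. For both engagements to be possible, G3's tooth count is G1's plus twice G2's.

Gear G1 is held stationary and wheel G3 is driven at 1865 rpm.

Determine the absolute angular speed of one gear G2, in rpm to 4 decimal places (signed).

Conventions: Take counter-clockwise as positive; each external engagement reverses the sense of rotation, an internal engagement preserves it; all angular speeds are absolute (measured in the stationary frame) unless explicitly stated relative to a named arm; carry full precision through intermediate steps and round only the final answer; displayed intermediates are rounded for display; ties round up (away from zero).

+2555.7407 rpm

planetary set (20T centre, 27T on arm, 74T internal) — Willis relation
normalise by the input: solve with ω_ring = 1, then scale by 1865 rpm
ring teeth: 20 + 2·27 = 74
20(ω_sun−ω_arm) = −74(ω_ring−ω_arm),  ω_sun = 0, ω_ring = 1
20(0−ω_arm) = −74(1−ω_arm)  ⇒  94·ω_arm = 74  ⇒  ω_arm = 37/47
sun–planet mesh: 20·(0−37/47) = −27·(ω_p−ω_arm)  ⇒  ω_p−ω_arm = 740/1269
ω_p = 37/47 + 740/1269 = 37/27
scale: ω_p = 37/27 × 1865 rpm = +2555.7407 rpm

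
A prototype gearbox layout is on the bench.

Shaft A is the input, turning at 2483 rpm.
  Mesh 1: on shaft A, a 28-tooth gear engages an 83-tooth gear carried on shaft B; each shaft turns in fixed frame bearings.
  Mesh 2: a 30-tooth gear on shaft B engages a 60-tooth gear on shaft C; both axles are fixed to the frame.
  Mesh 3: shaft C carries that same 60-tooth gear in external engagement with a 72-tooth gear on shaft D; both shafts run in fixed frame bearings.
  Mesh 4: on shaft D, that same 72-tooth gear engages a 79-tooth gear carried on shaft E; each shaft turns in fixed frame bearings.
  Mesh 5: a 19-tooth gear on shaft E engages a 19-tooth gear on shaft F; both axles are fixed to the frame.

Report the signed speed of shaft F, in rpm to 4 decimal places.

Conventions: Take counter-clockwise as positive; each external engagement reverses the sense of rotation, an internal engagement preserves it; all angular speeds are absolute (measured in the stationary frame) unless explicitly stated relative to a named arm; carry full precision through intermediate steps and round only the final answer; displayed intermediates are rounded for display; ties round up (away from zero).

class = fixed-axis compound train [5 meshes; 5 ratios multiply, 5 sense flips]
mesh 1 [28T→83T]: ω = 2483.0000×28/83 = 837.6386 rpm, sense flips to −
mesh 2 [30T→60T]: ω = 837.6386×30/60 = 418.8193 rpm, sense flips to +
mesh 3 [60T→72T]: ω = 418.8193×60/72 = 349.0161 rpm, sense flips to −
mesh 4 [72T→79T]: ω = 349.0161×72/79 = 318.0906 rpm, sense flips to +
mesh 5 [19T→19T]: ω = 318.0906×19/19 = 318.0906 rpm, sense flips to −
signed output speed = -318.0906 rpm

-318.0906 rpm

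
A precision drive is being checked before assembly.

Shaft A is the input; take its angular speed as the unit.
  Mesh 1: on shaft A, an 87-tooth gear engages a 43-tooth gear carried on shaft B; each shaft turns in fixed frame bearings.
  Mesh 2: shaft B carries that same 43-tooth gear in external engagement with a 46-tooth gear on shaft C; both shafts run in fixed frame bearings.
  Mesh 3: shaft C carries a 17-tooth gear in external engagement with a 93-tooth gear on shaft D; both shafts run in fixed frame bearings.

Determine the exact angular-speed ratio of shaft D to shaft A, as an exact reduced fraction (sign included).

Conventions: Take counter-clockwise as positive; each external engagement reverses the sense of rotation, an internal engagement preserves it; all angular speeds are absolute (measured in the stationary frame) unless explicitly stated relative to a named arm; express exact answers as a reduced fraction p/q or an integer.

class = fixed-axis compound train [3 meshes; 3 ratios multiply, 3 sense flips]
mesh 1 [87T→43T]: running ratio 87/43, sense −
mesh 2 [43T→46T]: running ratio 87/46, sense +
mesh 3 [17T→93T]: running ratio 493/1426, sense −
ω_out/ω_in = -493/1426

-493/1426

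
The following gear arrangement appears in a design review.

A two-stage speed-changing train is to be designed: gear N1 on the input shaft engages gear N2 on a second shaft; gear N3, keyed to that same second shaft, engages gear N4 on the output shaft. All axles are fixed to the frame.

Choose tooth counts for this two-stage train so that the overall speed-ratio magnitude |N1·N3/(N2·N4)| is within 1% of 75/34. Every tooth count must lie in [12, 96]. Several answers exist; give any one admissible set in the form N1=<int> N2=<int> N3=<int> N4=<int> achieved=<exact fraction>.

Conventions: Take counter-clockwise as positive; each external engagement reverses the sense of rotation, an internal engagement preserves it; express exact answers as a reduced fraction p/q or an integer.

design class (target 75/34): fixed-axis compound train
target = 75/34 in lowest terms: an exact hit needs N1·N3 = k·75 and N2·N4 = k·34 for one integer k, every count in [12, 96]; additionally prefer no 1:1 stage (N1 ≠ N2, N3 ≠ N4)
k = 1…5: no 1:1-free in-range split of k·75 and k·34 into factor pairs; take k = 6
k = 6: N1·N3 = 450 = 15·30, N2·N4 = 204 = 12·17
achieved = 15·30/(12·17) = 75/34; |achieved − target| = 0 ≤ 3/136 ✓

N1=15 N2=12 N3=30 N4=17 achieved=75/34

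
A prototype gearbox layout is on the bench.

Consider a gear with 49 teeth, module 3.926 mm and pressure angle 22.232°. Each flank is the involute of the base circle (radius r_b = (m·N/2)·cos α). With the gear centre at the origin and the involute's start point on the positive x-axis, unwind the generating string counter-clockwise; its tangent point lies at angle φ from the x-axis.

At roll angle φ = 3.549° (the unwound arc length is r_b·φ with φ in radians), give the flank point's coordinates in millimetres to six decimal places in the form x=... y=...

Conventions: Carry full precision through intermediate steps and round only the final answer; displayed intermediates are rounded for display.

x=89.207045 y=0.007051

class = single-mesh tooth geometry [base-circle involute, m = 3.926, 49T]
pitch radius r_p = m·N/2 = 3.926·49/2 = 96.187000
base radius r_b = r_p·cos α = 96.187000·cos 22.232° = 89.036402
roll angle φ = 3.549° = 0.06194174 rad
x = r_b·(cos φ + φ·sin φ) = 89.207045
y = r_b·(sin φ − φ·cos φ) = 0.007051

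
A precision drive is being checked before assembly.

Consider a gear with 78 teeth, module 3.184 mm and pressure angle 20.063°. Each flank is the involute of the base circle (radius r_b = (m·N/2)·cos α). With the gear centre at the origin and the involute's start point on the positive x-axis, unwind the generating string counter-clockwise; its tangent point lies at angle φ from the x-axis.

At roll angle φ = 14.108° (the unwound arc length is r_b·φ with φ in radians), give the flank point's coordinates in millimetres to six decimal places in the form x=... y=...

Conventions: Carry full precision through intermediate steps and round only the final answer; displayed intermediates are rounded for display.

recognized (one wheel, involute flank): single-mesh tooth geometry, m = 3.184, N = 78
pitch radius r_p = m·N/2 = 3.184·78/2 = 124.176000
base radius r_b = r_p·cos α = 124.176000·cos 20.063° = 116.640501
roll angle φ = 14.108° = 0.24623105 rad
x = r_b·(cos φ + φ·sin φ) = 120.123027
y = r_b·(sin φ − φ·cos φ) = 0.576927

x=120.123027 y=0.576927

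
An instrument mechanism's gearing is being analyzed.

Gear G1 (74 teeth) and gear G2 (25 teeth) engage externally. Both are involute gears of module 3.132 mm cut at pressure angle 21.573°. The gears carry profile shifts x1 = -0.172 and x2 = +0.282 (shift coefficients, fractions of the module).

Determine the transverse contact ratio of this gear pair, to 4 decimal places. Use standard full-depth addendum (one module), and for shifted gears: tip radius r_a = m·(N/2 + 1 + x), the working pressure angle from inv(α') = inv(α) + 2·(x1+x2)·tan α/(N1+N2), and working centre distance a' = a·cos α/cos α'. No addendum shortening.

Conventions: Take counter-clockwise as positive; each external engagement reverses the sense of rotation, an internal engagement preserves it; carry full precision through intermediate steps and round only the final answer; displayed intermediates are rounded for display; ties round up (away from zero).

1.5834

topology: single-mesh involute geometry — m = 3.132, 74T/25T pair
base radii: r_b1 = 107.766309, r_b2 = 36.407537
tip radii: r_a1 = 118.477296, r_a2 = 43.165224
inv(α') = inv(21.573°) + 2·(-0.172+0.282)·tan α/(74+25) = 0.01974175  ⇒  α' = 21.88987°
a' = a·cos α / cos α' = 155.0340·cos 21.573°/cos 21.88987° = 155.376122
action lengths: √(r_a1²−r_b1²) = 49.226946, √(r_a2²−r_b2²) = 23.188959
base pitch p_b = π·m·cos α = 9.150212
CR = (49.226946 + 23.188959 − 155.376122·sin 21.88987°)/9.150212 = 1.583352
contact ratio ≈ 1.5834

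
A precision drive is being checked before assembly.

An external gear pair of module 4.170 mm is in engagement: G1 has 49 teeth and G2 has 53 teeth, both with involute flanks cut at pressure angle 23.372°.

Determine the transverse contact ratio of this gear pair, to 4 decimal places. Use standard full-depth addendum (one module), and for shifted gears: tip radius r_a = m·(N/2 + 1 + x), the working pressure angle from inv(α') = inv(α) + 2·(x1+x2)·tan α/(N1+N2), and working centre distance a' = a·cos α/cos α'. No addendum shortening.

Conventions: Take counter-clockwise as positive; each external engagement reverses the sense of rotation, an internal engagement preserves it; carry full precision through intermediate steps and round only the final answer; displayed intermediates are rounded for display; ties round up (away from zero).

1.5999

topology: single-mesh involute geometry — m = 4.170, 49T/53T pair
base radii: r_b1 = 93.782219, r_b2 = 101.437910
tip radii: r_a1 = 106.335000, r_a2 = 114.675000
no profile shift: α' = α, a' = a
action lengths: √(r_a1²−r_b1²) = 50.120133, √(r_a2²−r_b2²) = 53.485569
base pitch p_b = π·m·cos α = 12.025532
CR = (50.120133 + 53.485569 − 212.670000·sin 23.37200°)/12.025532 = 1.599900
contact ratio ≈ 1.5999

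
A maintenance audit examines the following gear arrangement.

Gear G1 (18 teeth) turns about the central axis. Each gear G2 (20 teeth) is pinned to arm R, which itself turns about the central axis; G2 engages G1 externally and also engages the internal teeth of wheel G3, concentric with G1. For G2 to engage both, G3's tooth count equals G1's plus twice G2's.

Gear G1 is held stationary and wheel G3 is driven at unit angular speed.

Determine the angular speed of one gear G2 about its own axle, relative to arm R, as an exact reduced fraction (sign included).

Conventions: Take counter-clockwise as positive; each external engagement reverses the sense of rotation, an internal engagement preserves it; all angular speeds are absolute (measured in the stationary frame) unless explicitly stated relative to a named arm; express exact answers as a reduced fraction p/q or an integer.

recognized (axles ride arm R): planetary set, 18/20/58 teeth
ring teeth: 18 + 2·20 = 58
18(ω_sun−ω_arm) = −58(ω_ring−ω_arm),  ω_sun = 0, ω_ring = 1
18(0−ω_arm) = −58(1−ω_arm)  ⇒  76·ω_arm = 58  ⇒  ω_arm = 29/38
sun–planet mesh: 18·(0−29/38) = −20·(ω_p−ω_arm)  ⇒  ω_p−ω_arm = 261/380
exact speed ratio = 261/380

261/380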